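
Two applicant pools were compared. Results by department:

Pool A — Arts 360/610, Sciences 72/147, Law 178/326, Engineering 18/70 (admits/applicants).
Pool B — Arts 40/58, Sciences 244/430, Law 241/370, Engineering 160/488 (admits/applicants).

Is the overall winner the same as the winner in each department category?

No

Arts: Pool A 360/610 = 59.0%, Pool B 40/58 = 69.0% → Pool B
Sciences: Pool A 72/147 = 49.0%, Pool B 244/430 = 56.7% → Pool B
Law: Pool A 178/326 = 54.6%, Pool B 241/370 = 65.1% → Pool B
Engineering: Pool A 18/70 = 25.7%, Pool B 160/488 = 32.8% → Pool B
Overall: Pool A 628/1153 = 54.5%, Pool B 685/1346 = 50.9% → Pool A
Pool B wins each department group but Pool A wins overall — the comparison reverses. Pool B's applicants skew toward Engineering, which has a lower base rate.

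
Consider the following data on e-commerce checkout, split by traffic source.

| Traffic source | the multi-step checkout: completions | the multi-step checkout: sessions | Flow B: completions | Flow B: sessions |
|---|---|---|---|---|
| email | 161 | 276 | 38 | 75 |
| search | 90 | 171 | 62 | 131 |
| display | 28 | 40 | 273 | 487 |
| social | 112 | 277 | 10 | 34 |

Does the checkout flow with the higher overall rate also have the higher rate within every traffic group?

No

Email: the multi-step checkout 161/276 = 58.3%, Flow B 38/75 = 50.7% → the multi-step checkout
Search: the multi-step checkout 90/171 = 52.6%, Flow B 62/131 = 47.3% → the multi-step checkout
Display: the multi-step checkout 28/40 = 70.0%, Flow B 273/487 = 56.1% → the multi-step checkout
Social: the multi-step checkout 112/277 = 40.4%, Flow B 10/34 = 29.4% → the multi-step checkout
Overall: the multi-step checkout 391/764 = 51.2%, Flow B 383/727 = 52.7% → Flow B
The multi-step checkout wins each traffic group but Flow B wins overall — the comparison reverses. The multi-step checkout's sessions skew toward social, which has a lower base rate.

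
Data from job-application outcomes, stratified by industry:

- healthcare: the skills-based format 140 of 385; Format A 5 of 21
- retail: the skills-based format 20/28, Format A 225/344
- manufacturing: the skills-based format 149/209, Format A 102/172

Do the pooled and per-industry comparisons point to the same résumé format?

Healthcare: the skills-based format 140/385 = 36.4%, Format A 5/21 = 23.8% → the skills-based format
Retail: the skills-based format 20/28 = 71.4%, Format A 225/344 = 65.4% → the skills-based format
Manufacturing: the skills-based format 149/209 = 71.3%, Format A 102/172 = 59.3% → the skills-based format
Overall: the skills-based format 309/622 = 49.7%, Format A 332/537 = 61.8% → Format A
The skills-based format wins each industry group but Format A wins overall — the comparison reverses. The skills-based format's applications skew toward healthcare, which has a lower base rate.

No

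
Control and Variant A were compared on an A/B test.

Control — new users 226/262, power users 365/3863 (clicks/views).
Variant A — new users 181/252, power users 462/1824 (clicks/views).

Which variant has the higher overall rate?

New users: Control 226/262 = 86.3%, Variant A 181/252 = 71.8% → Control
Power users: Control 365/3863 = 9.4%, Variant A 462/1824 = 25.3% → Variant A
Overall: Control 591/4125 = 14.3%, Variant A 643/2076 = 31.0% → Variant A
(Neither sweeps every user group, but Variant A has the higher pooled rate.)

Variant A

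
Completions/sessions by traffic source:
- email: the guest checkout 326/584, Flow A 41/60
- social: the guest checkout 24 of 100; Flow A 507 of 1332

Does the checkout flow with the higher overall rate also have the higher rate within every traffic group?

No

Email: the guest checkout 326/584 = 55.8%, Flow A 41/60 = 68.3% → Flow A
Social: the guest checkout 24/100 = 24.0%, Flow A 507/1332 = 38.1% → Flow A
Overall: the guest checkout 350/684 = 51.2%, Flow A 548/1392 = 39.4% → the guest checkout
Flow A wins each traffic group but the guest checkout wins overall — the comparison reverses. Flow A's sessions skew toward social, which has a lower base rate.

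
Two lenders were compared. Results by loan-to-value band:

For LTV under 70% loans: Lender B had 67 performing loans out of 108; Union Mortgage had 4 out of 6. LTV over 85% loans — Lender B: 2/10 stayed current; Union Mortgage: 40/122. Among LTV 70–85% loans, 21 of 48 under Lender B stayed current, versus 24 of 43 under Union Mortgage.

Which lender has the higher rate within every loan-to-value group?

Union Mortgage

LTV under 70%: Lender B 67/108 = 62.0%, Union Mortgage 4/6 = 66.7% → Union Mortgage
LTV over 85%: Lender B 2/10 = 20.0%, Union Mortgage 40/122 = 32.8% → Union Mortgage
LTV 70–85%: Lender B 21/48 = 43.8%, Union Mortgage 24/43 = 55.8% → Union Mortgage
Union Mortgage has the higher rate in all 3 groups.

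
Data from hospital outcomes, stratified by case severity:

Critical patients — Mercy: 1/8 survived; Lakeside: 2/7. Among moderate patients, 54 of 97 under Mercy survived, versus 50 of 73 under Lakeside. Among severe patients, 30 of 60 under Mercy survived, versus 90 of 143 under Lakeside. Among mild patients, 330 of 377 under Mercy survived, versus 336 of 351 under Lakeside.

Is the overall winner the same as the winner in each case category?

Critical: Mercy 1/8 = 12.5%, Lakeside 2/7 = 28.6% → Lakeside
Moderate: Mercy 54/97 = 55.7%, Lakeside 50/73 = 68.5% → Lakeside
Severe: Mercy 30/60 = 50.0%, Lakeside 90/143 = 62.9% → Lakeside
Mild: Mercy 330/377 = 87.5%, Lakeside 336/351 = 95.7% → Lakeside
Overall: Mercy 415/542 = 76.6%, Lakeside 478/574 = 83.3% → Lakeside
Lakeside wins overall and in every case group — no reversal.

Yes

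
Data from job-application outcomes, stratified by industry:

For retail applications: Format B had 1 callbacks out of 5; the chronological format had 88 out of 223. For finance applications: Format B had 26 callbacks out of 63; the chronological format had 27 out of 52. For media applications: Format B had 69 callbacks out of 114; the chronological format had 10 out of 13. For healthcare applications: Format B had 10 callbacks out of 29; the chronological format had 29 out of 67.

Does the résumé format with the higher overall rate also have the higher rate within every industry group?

Retail: Format B 1/5 = 20.0%, the chronological format 88/223 = 39.5% → the chronological format
Finance: Format B 26/63 = 41.3%, the chronological format 27/52 = 51.9% → the chronological format
Media: Format B 69/114 = 60.5%, the chronological format 10/13 = 76.9% → the chronological format
Healthcare: Format B 10/29 = 34.5%, the chronological format 29/67 = 43.3% → the chronological format
Overall: Format B 106/211 = 50.2%, the chronological format 154/355 = 43.4% → Format B
The chronological format wins each industry group but Format B wins overall — the comparison reverses. The chronological format's applications skew toward retail, which has a lower base rate.

No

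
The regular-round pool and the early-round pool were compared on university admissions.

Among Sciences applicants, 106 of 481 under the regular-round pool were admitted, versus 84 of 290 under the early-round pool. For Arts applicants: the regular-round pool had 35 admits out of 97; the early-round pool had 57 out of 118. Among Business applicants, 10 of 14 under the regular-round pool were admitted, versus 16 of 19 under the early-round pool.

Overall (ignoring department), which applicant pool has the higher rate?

Sciences: the regular-round pool 106/481 = 22.0%, the early-round pool 84/290 = 29.0% → the early-round pool
Arts: the regular-round pool 35/97 = 36.1%, the early-round pool 57/118 = 48.3% → the early-round pool
Business: the regular-round pool 10/14 = 71.4%, the early-round pool 16/19 = 84.2% → the early-round pool
Overall: the regular-round pool 151/592 = 25.5%, the early-round pool 157/427 = 36.8% → the early-round pool

the early-round pool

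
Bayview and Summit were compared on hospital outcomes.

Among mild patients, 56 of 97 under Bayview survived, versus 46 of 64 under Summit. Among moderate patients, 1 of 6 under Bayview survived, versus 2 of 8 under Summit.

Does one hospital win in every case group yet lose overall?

No

Mild: Bayview 56/97 = 57.7%, Summit 46/64 = 71.9% → Summit
Moderate: Bayview 1/6 = 16.7%, Summit 2/8 = 25.0% → Summit
Overall: Bayview 57/103 = 55.3%, Summit 48/72 = 66.7% → Summit
Summit wins overall and in every case group — no reversal.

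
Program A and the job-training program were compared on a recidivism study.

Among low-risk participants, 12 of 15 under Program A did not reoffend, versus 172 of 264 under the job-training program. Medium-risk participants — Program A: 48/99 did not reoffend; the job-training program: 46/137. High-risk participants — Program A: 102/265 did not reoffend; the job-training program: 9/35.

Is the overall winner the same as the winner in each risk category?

No

Low-risk: Program A 12/15 = 80.0%, the job-training program 172/264 = 65.2% → Program A
Medium-risk: Program A 48/99 = 48.5%, the job-training program 46/137 = 33.6% → Program A
High-risk: Program A 102/265 = 38.5%, the job-training program 9/35 = 25.7% → Program A
Overall: Program A 162/379 = 42.7%, the job-training program 227/436 = 52.1% → the job-training program
Program A wins each risk group but the job-training program wins overall — the comparison reverses. Program A's participants skew toward high-risk, which has a lower base rate.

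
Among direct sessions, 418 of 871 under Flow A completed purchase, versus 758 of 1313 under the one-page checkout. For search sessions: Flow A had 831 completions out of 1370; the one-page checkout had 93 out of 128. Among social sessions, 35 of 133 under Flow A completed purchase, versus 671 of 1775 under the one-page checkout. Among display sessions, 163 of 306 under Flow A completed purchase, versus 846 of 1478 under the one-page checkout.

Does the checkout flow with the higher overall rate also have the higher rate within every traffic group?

Direct: Flow A 418/871 = 48.0%, the one-page checkout 758/1313 = 57.7% → the one-page checkout
Search: Flow A 831/1370 = 60.7%, the one-page checkout 93/128 = 72.7% → the one-page checkout
Social: Flow A 35/133 = 26.3%, the one-page checkout 671/1775 = 37.8% → the one-page checkout
Display: Flow A 163/306 = 53.3%, the one-page checkout 846/1478 = 57.2% → the one-page checkout
Overall: Flow A 1447/2680 = 54.0%, the one-page checkout 2368/4694 = 50.4% → Flow A
The one-page checkout wins each traffic group but Flow A wins overall — the comparison reverses. The one-page checkout's sessions skew toward social, which has a lower base rate.

No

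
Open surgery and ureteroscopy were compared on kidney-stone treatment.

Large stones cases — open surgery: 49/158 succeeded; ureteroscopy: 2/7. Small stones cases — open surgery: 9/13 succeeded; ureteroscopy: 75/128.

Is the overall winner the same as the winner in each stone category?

No

Large stones: open surgery 49/158 = 31.0%, ureteroscopy 2/7 = 28.6% → open surgery
Small stones: open surgery 9/13 = 69.2%, ureteroscopy 75/128 = 58.6% → open surgery
Overall: open surgery 58/171 = 33.9%, ureteroscopy 77/135 = 57.0% → ureteroscopy
Open surgery wins each stone group but ureteroscopy wins overall — the comparison reverses. Open surgery's cases skew toward large stones, which has a lower base rate.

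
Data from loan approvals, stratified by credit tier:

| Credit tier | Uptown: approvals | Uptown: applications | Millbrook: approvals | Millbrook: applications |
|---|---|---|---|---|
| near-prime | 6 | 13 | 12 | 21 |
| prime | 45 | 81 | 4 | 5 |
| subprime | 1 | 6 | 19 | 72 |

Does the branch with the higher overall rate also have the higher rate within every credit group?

Near-prime: Uptown 6/13 = 46.2%, Millbrook 12/21 = 57.1% → Millbrook
Prime: Uptown 45/81 = 55.6%, Millbrook 4/5 = 80.0% → Millbrook
Subprime: Uptown 1/6 = 16.7%, Millbrook 19/72 = 26.4% → Millbrook
Overall: Uptown 52/100 = 52.0%, Millbrook 35/98 = 35.7% → Uptown
Millbrook wins each credit group but Uptown wins overall — the comparison reverses. Millbrook's applications skew toward subprime, which has a lower base rate.

No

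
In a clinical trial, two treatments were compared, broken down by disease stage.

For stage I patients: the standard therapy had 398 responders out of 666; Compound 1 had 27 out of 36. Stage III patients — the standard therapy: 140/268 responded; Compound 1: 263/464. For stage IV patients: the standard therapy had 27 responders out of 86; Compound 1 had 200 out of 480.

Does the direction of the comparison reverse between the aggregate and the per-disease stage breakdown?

Stage I: the standard therapy 398/666 = 59.8%, Compound 1 27/36 = 75.0% → Compound 1
Stage III: the standard therapy 140/268 = 52.2%, Compound 1 263/464 = 56.7% → Compound 1
Stage IV: the standard therapy 27/86 = 31.4%, Compound 1 200/480 = 41.7% → Compound 1
Overall: the standard therapy 565/1020 = 55.4%, Compound 1 490/980 = 50.0% → the standard therapy
Compound 1 wins each disease group but the standard therapy wins overall — the comparison reverses. Compound 1's patients skew toward stage IV, which has a lower base rate.

Yes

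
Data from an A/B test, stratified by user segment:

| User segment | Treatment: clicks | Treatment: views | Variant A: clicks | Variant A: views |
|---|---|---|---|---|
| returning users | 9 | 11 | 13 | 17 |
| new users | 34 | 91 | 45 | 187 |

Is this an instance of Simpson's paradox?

Returning users: Treatment 9/11 = 81.8%, Variant A 13/17 = 76.5% → Treatment
New users: Treatment 34/91 = 37.4%, Variant A 45/187 = 24.1% → Treatment
Overall: Treatment 43/102 = 42.2%, Variant A 58/204 = 28.4% → Treatment
Treatment wins overall and in every user group — no reversal.

No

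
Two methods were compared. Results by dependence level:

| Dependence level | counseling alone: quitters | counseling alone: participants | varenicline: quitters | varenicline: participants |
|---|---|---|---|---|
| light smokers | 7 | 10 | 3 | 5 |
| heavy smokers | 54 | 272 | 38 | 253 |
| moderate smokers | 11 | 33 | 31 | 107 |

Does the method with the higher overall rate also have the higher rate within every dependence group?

Yes

Light smokers: counseling alone 7/10 = 70.0%, varenicline 3/5 = 60.0% → counseling alone
Heavy smokers: counseling alone 54/272 = 19.9%, varenicline 38/253 = 15.0% → counseling alone
Moderate smokers: counseling alone 11/33 = 33.3%, varenicline 31/107 = 29.0% → counseling alone
Overall: counseling alone 72/315 = 22.9%, varenicline 72/365 = 19.7% → counseling alone
Counseling alone wins overall and in every dependence group — no reversal.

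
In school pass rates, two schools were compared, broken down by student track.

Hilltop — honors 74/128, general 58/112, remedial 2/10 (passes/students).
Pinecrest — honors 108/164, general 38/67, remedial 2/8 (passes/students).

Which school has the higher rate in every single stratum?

Honors: Hilltop 74/128 = 57.8%, Pinecrest 108/164 = 65.9% → Pinecrest
General: Hilltop 58/112 = 51.8%, Pinecrest 38/67 = 56.7% → Pinecrest
Remedial: Hilltop 2/10 = 20.0%, Pinecrest 2/8 = 25.0% → Pinecrest
Pinecrest has the higher rate in all 3 groups.

Pinecrest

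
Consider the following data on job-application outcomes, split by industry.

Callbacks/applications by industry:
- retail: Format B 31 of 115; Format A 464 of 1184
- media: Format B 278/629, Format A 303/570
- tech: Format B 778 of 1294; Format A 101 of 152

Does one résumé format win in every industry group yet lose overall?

Yes

Retail: Format B 31/115 = 27.0%, Format A 464/1184 = 39.2% → Format A
Media: Format B 278/629 = 44.2%, Format A 303/570 = 53.2% → Format A
Tech: Format B 778/1294 = 60.1%, Format A 101/152 = 66.4% → Format A
Overall: Format B 1087/2038 = 53.3%, Format A 868/1906 = 45.5% → Format B
Format A wins each industry group but Format B wins overall — the comparison reverses. Format A's applications skew toward retail, which has a lower base rate.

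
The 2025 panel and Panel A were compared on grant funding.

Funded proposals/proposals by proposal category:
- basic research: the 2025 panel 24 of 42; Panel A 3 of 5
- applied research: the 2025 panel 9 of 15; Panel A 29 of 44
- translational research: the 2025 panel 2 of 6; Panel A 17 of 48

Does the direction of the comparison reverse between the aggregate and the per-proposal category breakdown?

Yes

Basic research: the 2025 panel 24/42 = 57.1%, Panel A 3/5 = 60.0% → Panel A
Applied research: the 2025 panel 9/15 = 60.0%, Panel A 29/44 = 65.9% → Panel A
Translational research: the 2025 panel 2/6 = 33.3%, Panel A 17/48 = 35.4% → Panel A
Overall: the 2025 panel 35/63 = 55.6%, Panel A 49/97 = 50.5% → the 2025 panel
Panel A wins each proposal group but the 2025 panel wins overall — the comparison reverses. Panel A's proposals skew toward translational research, which has a lower base rate.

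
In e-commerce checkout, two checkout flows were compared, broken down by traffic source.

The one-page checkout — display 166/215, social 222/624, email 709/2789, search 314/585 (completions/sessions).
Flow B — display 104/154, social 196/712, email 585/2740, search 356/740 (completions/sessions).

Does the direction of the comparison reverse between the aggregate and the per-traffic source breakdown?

No

Display: the one-page checkout 166/215 = 77.2%, Flow B 104/154 = 67.5% → the one-page checkout
Social: the one-page checkout 222/624 = 35.6%, Flow B 196/712 = 27.5% → the one-page checkout
Email: the one-page checkout 709/2789 = 25.4%, Flow B 585/2740 = 21.4% → the one-page checkout
Search: the one-page checkout 314/585 = 53.7%, Flow B 356/740 = 48.1% → the one-page checkout
Overall: the one-page checkout 1411/4213 = 33.5%, Flow B 1241/4346 = 28.6% → the one-page checkout
The one-page checkout wins overall and in every traffic group — no reversal.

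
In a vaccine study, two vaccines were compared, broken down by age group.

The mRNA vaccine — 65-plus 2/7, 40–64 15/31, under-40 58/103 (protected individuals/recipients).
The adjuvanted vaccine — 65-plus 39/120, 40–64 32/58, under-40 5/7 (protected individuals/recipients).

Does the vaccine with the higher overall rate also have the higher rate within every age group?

No

65-plus: the mRNA vaccine 2/7 = 28.6%, the adjuvanted vaccine 39/120 = 32.5% → the adjuvanted vaccine
40–64: the mRNA vaccine 15/31 = 48.4%, the adjuvanted vaccine 32/58 = 55.2% → the adjuvanted vaccine
Under-40: the mRNA vaccine 58/103 = 56.3%, the adjuvanted vaccine 5/7 = 71.4% → the adjuvanted vaccine
Overall: the mRNA vaccine 75/141 = 53.2%, the adjuvanted vaccine 76/185 = 41.1% → the mRNA vaccine
The adjuvanted vaccine wins each age group but the mRNA vaccine wins overall — the comparison reverses. The adjuvanted vaccine's recipients skew toward 65-plus, which has a lower base rate.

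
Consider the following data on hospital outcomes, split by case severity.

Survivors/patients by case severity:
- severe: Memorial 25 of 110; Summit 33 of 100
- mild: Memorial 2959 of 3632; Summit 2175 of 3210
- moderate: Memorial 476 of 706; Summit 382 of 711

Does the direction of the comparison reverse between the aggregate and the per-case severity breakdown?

Severe: Memorial 25/110 = 22.7%, Summit 33/100 = 33.0% → Summit
Mild: Memorial 2959/3632 = 81.5%, Summit 2175/3210 = 67.8% → Memorial
Moderate: Memorial 476/706 = 67.4%, Summit 382/711 = 53.7% → Memorial
Overall: Memorial 3460/4448 = 77.8%, Summit 2590/4021 = 64.4% → Memorial
Neither sweeps: Memorial wins 2 of 3 groups, Summit wins 1. Memorial wins overall but not every group — no Simpson reversal.

No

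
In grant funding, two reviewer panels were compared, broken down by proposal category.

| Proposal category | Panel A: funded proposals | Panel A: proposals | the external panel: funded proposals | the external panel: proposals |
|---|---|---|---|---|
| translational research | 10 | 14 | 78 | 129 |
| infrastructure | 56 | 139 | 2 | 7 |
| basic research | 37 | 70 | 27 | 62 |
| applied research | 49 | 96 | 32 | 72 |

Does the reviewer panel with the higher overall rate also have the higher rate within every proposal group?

No

Translational research: Panel A 10/14 = 71.4%, the external panel 78/129 = 60.5% → Panel A
Infrastructure: Panel A 56/139 = 40.3%, the external panel 2/7 = 28.6% → Panel A
Basic research: Panel A 37/70 = 52.9%, the external panel 27/62 = 43.5% → Panel A
Applied research: Panel A 49/96 = 51.0%, the external panel 32/72 = 44.4% → Panel A
Overall: Panel A 152/319 = 47.6%, the external panel 139/270 = 51.5% → the external panel
Panel A wins each proposal group but the external panel wins overall — the comparison reverses. Panel A's proposals skew toward infrastructure, which has a lower base rate.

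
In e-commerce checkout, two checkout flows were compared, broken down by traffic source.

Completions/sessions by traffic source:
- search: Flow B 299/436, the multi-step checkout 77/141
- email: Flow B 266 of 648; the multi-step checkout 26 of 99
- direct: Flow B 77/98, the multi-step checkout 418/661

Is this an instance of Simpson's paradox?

Search: Flow B 299/436 = 68.6%, the multi-step checkout 77/141 = 54.6% → Flow B
Email: Flow B 266/648 = 41.0%, the multi-step checkout 26/99 = 26.3% → Flow B
Direct: Flow B 77/98 = 78.6%, the multi-step checkout 418/661 = 63.2% → Flow B
Overall: Flow B 642/1182 = 54.3%, the multi-step checkout 521/901 = 57.8% → the multi-step checkout
Flow B wins each traffic group but the multi-step checkout wins overall — the comparison reverses. Flow B's sessions skew toward email, which has a lower base rate.

Yes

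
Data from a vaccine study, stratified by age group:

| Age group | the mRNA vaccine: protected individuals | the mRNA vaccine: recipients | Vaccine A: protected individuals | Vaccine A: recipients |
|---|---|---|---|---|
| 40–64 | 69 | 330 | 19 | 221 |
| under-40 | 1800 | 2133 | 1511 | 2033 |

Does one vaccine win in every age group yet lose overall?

40–64: the mRNA vaccine 69/330 = 20.9%, Vaccine A 19/221 = 8.6% → the mRNA vaccine
Under-40: the mRNA vaccine 1800/2133 = 84.4%, Vaccine A 1511/2033 = 74.3% → the mRNA vaccine
Overall: the mRNA vaccine 1869/2463 = 75.9%, Vaccine A 1530/2254 = 67.9% → the mRNA vaccine
The mRNA vaccine wins overall and in every age group — no reversal.

No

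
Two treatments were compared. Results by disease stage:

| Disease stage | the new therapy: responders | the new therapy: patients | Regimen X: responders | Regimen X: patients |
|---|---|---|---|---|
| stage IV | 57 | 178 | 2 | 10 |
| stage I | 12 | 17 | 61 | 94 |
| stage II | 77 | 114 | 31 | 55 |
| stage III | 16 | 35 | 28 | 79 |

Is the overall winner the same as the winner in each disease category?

Stage IV: the new therapy 57/178 = 32.0%, Regimen X 2/10 = 20.0% → the new therapy
Stage I: the new therapy 12/17 = 70.6%, Regimen X 61/94 = 64.9% → the new therapy
Stage II: the new therapy 77/114 = 67.5%, Regimen X 31/55 = 56.4% → the new therapy
Stage III: the new therapy 16/35 = 45.7%, Regimen X 28/79 = 35.4% → the new therapy
Overall: the new therapy 162/344 = 47.1%, Regimen X 122/238 = 51.3% → Regimen X
The new therapy wins each disease group but Regimen X wins overall — the comparison reverses. The new therapy's patients skew toward stage IV, which has a lower base rate.

No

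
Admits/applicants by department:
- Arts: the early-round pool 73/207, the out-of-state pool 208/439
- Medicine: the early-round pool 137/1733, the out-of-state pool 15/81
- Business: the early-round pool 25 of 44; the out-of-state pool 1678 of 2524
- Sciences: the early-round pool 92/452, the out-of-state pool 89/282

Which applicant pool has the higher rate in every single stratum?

the out-of-state pool

Arts: the early-round pool 73/207 = 35.3%, the out-of-state pool 208/439 = 47.4% → the out-of-state pool
Medicine: the early-round pool 137/1733 = 7.9%, the out-of-state pool 15/81 = 18.5% → the out-of-state pool
Business: the early-round pool 25/44 = 56.8%, the out-of-state pool 1678/2524 = 66.5% → the out-of-state pool
Sciences: the early-round pool 92/452 = 20.4%, the out-of-state pool 89/282 = 31.6% → the out-of-state pool
The out-of-state pool has the higher rate in all 4 groups.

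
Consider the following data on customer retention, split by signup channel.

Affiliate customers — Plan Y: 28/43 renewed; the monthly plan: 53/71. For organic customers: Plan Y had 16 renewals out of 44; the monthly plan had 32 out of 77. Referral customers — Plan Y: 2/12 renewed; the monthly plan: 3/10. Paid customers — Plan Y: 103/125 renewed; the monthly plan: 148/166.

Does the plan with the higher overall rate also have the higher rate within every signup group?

Yes

Affiliate: Plan Y 28/43 = 65.1%, the monthly plan 53/71 = 74.6% → the monthly plan
Organic: Plan Y 16/44 = 36.4%, the monthly plan 32/77 = 41.6% → the monthly plan
Referral: Plan Y 2/12 = 16.7%, the monthly plan 3/10 = 30.0% → the monthly plan
Paid: Plan Y 103/125 = 82.4%, the monthly plan 148/166 = 89.2% → the monthly plan
Overall: Plan Y 149/224 = 66.5%, the monthly plan 236/324 = 72.8% → the monthly plan
The monthly plan wins overall and in every signup group — no reversal.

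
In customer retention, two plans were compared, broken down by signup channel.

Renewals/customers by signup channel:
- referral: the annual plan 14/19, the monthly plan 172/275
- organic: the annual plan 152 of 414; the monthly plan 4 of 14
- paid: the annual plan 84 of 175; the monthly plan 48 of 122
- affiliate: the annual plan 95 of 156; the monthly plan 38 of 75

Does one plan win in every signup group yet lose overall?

Referral: the annual plan 14/19 = 73.7%, the monthly plan 172/275 = 62.5% → the annual plan
Organic: the annual plan 152/414 = 36.7%, the monthly plan 4/14 = 28.6% → the annual plan
Paid: the annual plan 84/175 = 48.0%, the monthly plan 48/122 = 39.3% → the annual plan
Affiliate: the annual plan 95/156 = 60.9%, the monthly plan 38/75 = 50.7% → the annual plan
Overall: the annual plan 345/764 = 45.2%, the monthly plan 262/486 = 53.9% → the monthly plan
The annual plan wins each signup group but the monthly plan wins overall — the comparison reverses. The annual plan's customers skew toward organic, which has a lower base rate.

Yes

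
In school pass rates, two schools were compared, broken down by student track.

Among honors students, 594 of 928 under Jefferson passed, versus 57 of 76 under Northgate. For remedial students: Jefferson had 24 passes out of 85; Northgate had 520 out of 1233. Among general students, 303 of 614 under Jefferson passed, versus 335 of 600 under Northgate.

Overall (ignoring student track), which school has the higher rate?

Jefferson

Honors: Jefferson 594/928 = 64.0%, Northgate 57/76 = 75.0% → Northgate
Remedial: Jefferson 24/85 = 28.2%, Northgate 520/1233 = 42.2% → Northgate
General: Jefferson 303/614 = 49.3%, Northgate 335/600 = 55.8% → Northgate
Overall: Jefferson 921/1627 = 56.6%, Northgate 912/1909 = 47.8% → Jefferson
(Northgate wins every student group but Jefferson wins overall — Northgate's students skew toward the low-rate remedial group.)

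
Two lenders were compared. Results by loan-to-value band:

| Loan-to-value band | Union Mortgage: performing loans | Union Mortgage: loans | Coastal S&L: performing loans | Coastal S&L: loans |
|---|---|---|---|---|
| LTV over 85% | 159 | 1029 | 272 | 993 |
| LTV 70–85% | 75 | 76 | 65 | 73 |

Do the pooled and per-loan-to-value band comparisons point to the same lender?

LTV over 85%: Union Mortgage 159/1029 = 15.5%, Coastal S&L 272/993 = 27.4% → Coastal S&L
LTV 70–85%: Union Mortgage 75/76 = 98.7%, Coastal S&L 65/73 = 89.0% → Union Mortgage
Overall: Union Mortgage 234/1105 = 21.2%, Coastal S&L 337/1066 = 31.6% → Coastal S&L
Neither sweeps: Union Mortgage wins 1 of 2 groups, Coastal S&L wins 1. Coastal S&L wins overall but not every group — no Simpson reversal.

No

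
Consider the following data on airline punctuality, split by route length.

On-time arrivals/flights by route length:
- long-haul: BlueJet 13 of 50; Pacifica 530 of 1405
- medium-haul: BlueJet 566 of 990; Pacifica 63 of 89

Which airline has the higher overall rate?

BlueJet

Long-haul: BlueJet 13/50 = 26.0%, Pacifica 530/1405 = 37.7% → Pacifica
Medium-haul: BlueJet 566/990 = 57.2%, Pacifica 63/89 = 70.8% → Pacifica
Overall: BlueJet 579/1040 = 55.7%, Pacifica 593/1494 = 39.7% → BlueJet
(Pacifica wins every route group but BlueJet wins overall — Pacifica's flights skew toward the low-rate long-haul group.)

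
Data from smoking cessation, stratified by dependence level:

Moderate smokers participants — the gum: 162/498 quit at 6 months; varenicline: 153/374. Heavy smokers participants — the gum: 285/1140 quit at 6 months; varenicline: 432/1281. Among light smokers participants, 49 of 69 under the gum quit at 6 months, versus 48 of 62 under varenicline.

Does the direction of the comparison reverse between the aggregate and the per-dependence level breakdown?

No

Moderate smokers: the gum 162/498 = 32.5%, varenicline 153/374 = 40.9% → varenicline
Heavy smokers: the gum 285/1140 = 25.0%, varenicline 432/1281 = 33.7% → varenicline
Light smokers: the gum 49/69 = 71.0%, varenicline 48/62 = 77.4% → varenicline
Overall: the gum 496/1707 = 29.1%, varenicline 633/1717 = 36.9% → varenicline
Varenicline wins overall and in every dependence group — no reversal.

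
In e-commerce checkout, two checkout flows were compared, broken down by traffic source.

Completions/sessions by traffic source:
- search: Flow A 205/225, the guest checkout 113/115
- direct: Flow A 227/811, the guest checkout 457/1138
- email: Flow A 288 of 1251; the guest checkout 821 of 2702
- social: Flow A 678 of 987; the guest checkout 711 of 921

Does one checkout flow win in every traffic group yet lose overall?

Search: Flow A 205/225 = 91.1%, the guest checkout 113/115 = 98.3% → the guest checkout
Direct: Flow A 227/811 = 28.0%, the guest checkout 457/1138 = 40.2% → the guest checkout
Email: Flow A 288/1251 = 23.0%, the guest checkout 821/2702 = 30.4% → the guest checkout
Social: Flow A 678/987 = 68.7%, the guest checkout 711/921 = 77.2% → the guest checkout
Overall: Flow A 1398/3274 = 42.7%, the guest checkout 2102/4876 = 43.1% → the guest checkout
The guest checkout wins overall and in every traffic group — no reversal.

No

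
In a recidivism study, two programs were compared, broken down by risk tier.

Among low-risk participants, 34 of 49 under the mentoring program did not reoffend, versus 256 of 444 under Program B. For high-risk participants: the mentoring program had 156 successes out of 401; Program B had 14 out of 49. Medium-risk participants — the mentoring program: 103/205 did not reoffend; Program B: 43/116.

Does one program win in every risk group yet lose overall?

Yes

Low-risk: the mentoring program 34/49 = 69.4%, Program B 256/444 = 57.7% → the mentoring program
High-risk: the mentoring program 156/401 = 38.9%, Program B 14/49 = 28.6% → the mentoring program
Medium-risk: the mentoring program 103/205 = 50.2%, Program B 43/116 = 37.1% → the mentoring program
Overall: the mentoring program 293/655 = 44.7%, Program B 313/609 = 51.4% → Program B
The mentoring program wins each risk group but Program B wins overall — the comparison reverses. The mentoring program's participants skew toward high-risk, which has a lower base rate.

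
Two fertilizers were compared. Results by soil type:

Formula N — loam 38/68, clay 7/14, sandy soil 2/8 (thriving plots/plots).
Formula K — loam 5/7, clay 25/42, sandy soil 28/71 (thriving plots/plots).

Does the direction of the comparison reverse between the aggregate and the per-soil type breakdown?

Loam: Formula N 38/68 = 55.9%, Formula K 5/7 = 71.4% → Formula K
Clay: Formula N 7/14 = 50.0%, Formula K 25/42 = 59.5% → Formula K
Sandy soil: Formula N 2/8 = 25.0%, Formula K 28/71 = 39.4% → Formula K
Overall: Formula N 47/90 = 52.2%, Formula K 58/120 = 48.3% → Formula N
Formula K wins each soil group but Formula N wins overall — the comparison reverses. Formula K's plots skew toward sandy soil, which has a lower base rate.

Yes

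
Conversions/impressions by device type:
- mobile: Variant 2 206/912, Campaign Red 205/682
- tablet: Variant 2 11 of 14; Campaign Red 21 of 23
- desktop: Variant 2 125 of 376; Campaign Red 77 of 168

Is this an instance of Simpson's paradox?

Mobile: Variant 2 206/912 = 22.6%, Campaign Red 205/682 = 30.1% → Campaign Red
Tablet: Variant 2 11/14 = 78.6%, Campaign Red 21/23 = 91.3% → Campaign Red
Desktop: Variant 2 125/376 = 33.2%, Campaign Red 77/168 = 45.8% → Campaign Red
Overall: Variant 2 342/1302 = 26.3%, Campaign Red 303/873 = 34.7% → Campaign Red
Campaign Red wins overall and in every device group — no reversal.

No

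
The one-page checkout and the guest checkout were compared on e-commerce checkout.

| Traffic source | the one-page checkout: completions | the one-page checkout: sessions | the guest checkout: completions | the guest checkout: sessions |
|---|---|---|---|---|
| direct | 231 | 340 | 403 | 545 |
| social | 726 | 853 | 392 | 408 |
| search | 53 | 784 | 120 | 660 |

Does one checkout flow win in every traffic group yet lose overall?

No

Direct: the one-page checkout 231/340 = 67.9%, the guest checkout 403/545 = 73.9% → the guest checkout
Social: the one-page checkout 726/853 = 85.1%, the guest checkout 392/408 = 96.1% → the guest checkout
Search: the one-page checkout 53/784 = 6.8%, the guest checkout 120/660 = 18.2% → the guest checkout
Overall: the one-page checkout 1010/1977 = 51.1%, the guest checkout 915/1613 = 56.7% → the guest checkout
The guest checkout wins overall and in every traffic group — no reversal.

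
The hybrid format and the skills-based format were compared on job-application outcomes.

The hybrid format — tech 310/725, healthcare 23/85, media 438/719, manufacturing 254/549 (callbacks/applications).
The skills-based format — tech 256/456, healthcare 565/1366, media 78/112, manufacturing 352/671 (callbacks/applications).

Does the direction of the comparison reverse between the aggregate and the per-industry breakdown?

Yes

Tech: the hybrid format 310/725 = 42.8%, the skills-based format 256/456 = 56.1% → the skills-based format
Healthcare: the hybrid format 23/85 = 27.1%, the skills-based format 565/1366 = 41.4% → the skills-based format
Media: the hybrid format 438/719 = 60.9%, the skills-based format 78/112 = 69.6% → the skills-based format
Manufacturing: the hybrid format 254/549 = 46.3%, the skills-based format 352/671 = 52.5% → the skills-based format
Overall: the hybrid format 1025/2078 = 49.3%, the skills-based format 1251/2605 = 48.0% → the hybrid format
The skills-based format wins each industry group but the hybrid format wins overall — the comparison reverses. The skills-based format's applications skew toward healthcare, which has a lower base rate.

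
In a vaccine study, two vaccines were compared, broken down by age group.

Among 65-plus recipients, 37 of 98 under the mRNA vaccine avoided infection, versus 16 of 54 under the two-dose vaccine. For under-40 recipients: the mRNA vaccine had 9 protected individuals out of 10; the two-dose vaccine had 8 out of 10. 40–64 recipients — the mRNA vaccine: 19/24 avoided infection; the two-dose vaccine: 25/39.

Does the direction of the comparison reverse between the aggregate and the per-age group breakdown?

No

65-plus: the mRNA vaccine 37/98 = 37.8%, the two-dose vaccine 16/54 = 29.6% → the mRNA vaccine
Under-40: the mRNA vaccine 9/10 = 90.0%, the two-dose vaccine 8/10 = 80.0% → the mRNA vaccine
40–64: the mRNA vaccine 19/24 = 79.2%, the two-dose vaccine 25/39 = 64.1% → the mRNA vaccine
Overall: the mRNA vaccine 65/132 = 49.2%, the two-dose vaccine 49/103 = 47.6% → the mRNA vaccine
The mRNA vaccine wins overall and in every age group — no reversal.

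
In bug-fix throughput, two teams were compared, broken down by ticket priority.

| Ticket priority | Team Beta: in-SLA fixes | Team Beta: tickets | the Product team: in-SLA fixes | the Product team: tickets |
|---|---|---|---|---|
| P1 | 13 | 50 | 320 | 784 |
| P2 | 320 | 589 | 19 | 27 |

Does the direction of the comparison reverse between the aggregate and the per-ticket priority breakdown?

Yes

P1: Team Beta 13/50 = 26.0%, the Product team 320/784 = 40.8% → the Product team
P2: Team Beta 320/589 = 54.3%, the Product team 19/27 = 70.4% → the Product team
Overall: Team Beta 333/639 = 52.1%, the Product team 339/811 = 41.8% → Team Beta
The Product team wins each ticket group but Team Beta wins overall — the comparison reverses. The Product team's tickets skew toward P1, which has a lower base rate.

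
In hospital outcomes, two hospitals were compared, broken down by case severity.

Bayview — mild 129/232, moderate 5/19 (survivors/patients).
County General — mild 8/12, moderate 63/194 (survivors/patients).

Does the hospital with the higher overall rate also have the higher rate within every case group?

No

Mild: Bayview 129/232 = 55.6%, County General 8/12 = 66.7% → County General
Moderate: Bayview 5/19 = 26.3%, County General 63/194 = 32.5% → County General
Overall: Bayview 134/251 = 53.4%, County General 71/206 = 34.5% → Bayview
County General wins each case group but Bayview wins overall — the comparison reverses. County General's patients skew toward moderate, which has a lower base rate.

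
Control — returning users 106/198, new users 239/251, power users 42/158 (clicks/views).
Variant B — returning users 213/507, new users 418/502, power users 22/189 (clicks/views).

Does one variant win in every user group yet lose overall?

Returning users: Control 106/198 = 53.5%, Variant B 213/507 = 42.0% → Control
New users: Control 239/251 = 95.2%, Variant B 418/502 = 83.3% → Control
Power users: Control 42/158 = 26.6%, Variant B 22/189 = 11.6% → Control
Overall: Control 387/607 = 63.8%, Variant B 653/1198 = 54.5% → Control
Control wins overall and in every user group — no reversal.

No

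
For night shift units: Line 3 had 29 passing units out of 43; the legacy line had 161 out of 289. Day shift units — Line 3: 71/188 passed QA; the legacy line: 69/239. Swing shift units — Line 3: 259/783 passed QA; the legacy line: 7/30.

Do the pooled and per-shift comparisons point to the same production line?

No

Night shift: Line 3 29/43 = 67.4%, the legacy line 161/289 = 55.7% → Line 3
Day shift: Line 3 71/188 = 37.8%, the legacy line 69/239 = 28.9% → Line 3
Swing shift: Line 3 259/783 = 33.1%, the legacy line 7/30 = 23.3% → Line 3
Overall: Line 3 359/1014 = 35.4%, the legacy line 237/558 = 42.5% → the legacy line
Line 3 wins each shift group but the legacy line wins overall — the comparison reverses. Line 3's units skew toward swing shift, which has a lower base rate.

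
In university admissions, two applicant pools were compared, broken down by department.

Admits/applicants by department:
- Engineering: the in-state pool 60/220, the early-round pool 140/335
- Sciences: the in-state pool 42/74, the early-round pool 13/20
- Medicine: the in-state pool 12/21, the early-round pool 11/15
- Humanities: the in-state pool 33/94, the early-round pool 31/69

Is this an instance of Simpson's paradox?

No

Engineering: the in-state pool 60/220 = 27.3%, the early-round pool 140/335 = 41.8% → the early-round pool
Sciences: the in-state pool 42/74 = 56.8%, the early-round pool 13/20 = 65.0% → the early-round pool
Medicine: the in-state pool 12/21 = 57.1%, the early-round pool 11/15 = 73.3% → the early-round pool
Humanities: the in-state pool 33/94 = 35.1%, the early-round pool 31/69 = 44.9% → the early-round pool
Overall: the in-state pool 147/409 = 35.9%, the early-round pool 195/439 = 44.4% → the early-round pool
The early-round pool wins overall and in every department group — no reversal.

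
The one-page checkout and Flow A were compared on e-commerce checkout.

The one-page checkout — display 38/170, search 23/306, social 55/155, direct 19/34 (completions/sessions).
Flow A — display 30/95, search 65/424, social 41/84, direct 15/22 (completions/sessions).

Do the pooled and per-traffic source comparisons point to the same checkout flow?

Display: the one-page checkout 38/170 = 22.4%, Flow A 30/95 = 31.6% → Flow A
Search: the one-page checkout 23/306 = 7.5%, Flow A 65/424 = 15.3% → Flow A
Social: the one-page checkout 55/155 = 35.5%, Flow A 41/84 = 48.8% → Flow A
Direct: the one-page checkout 19/34 = 55.9%, Flow A 15/22 = 68.2% → Flow A
Overall: the one-page checkout 135/665 = 20.3%, Flow A 151/625 = 24.2% → Flow A
Flow A wins overall and in every traffic group — no reversal.

Yes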